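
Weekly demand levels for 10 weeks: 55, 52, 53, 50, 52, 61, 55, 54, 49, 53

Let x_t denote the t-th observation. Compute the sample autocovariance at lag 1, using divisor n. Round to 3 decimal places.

0.604

Mean x̄ = (55 + 52 + 53 + 50 + 52 + 61 + 55 + 54 + 49 + 53)/10 = 53.4000
Σ_{t=1}^{9}(x_t−x̄)(x_{t+1}−x̄) = 6.0400
γ_1 = 6.0400 / 10 = 0.604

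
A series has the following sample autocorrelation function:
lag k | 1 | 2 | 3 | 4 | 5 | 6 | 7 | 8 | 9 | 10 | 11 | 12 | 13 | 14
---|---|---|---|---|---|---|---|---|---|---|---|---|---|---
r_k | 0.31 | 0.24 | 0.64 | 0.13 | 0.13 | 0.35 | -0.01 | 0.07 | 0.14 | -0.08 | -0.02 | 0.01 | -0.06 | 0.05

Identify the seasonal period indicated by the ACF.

The largest autocorrelation is r_3 = 0.64, with a weaker echo at lag 6 (0.35); the remaining lags stay at or below 0.31. The elevated value at lag 1 (0.31), dropping to 0.24 at lag 2, reflects decaying short-term dependence rather than seasonality.
The dominant spike at lag 3 indicates a seasonal period of 3.

3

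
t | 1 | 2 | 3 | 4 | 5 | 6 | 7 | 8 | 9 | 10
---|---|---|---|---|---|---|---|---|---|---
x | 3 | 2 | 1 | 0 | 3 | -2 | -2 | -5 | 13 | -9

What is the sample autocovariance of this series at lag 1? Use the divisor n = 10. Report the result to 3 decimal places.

Mean x̄ = (3 + 2 + 1 + 0 + 3 − 2 − 2 − 5 + 13 − 9)/10 = 0.4000
Σ_{t=1}^{9}(x_t−x̄)(x_{t+1}−x̄) = -170.1600
γ_1 = -170.1600 / 10 = -17.016

-17.016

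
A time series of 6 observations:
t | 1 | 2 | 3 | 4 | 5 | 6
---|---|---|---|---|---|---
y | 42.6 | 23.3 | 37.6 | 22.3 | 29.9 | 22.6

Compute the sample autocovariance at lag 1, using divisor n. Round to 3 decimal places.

-32.398

Mean ȳ = (42.6 + 23.3 + 37.6 + 22.3 + 29.9 + 22.6)/6 = 29.7167
Deviations: 12.8833, -6.4167, 7.8833, -7.4167, 0.1833, -7.1167
Σ_{t=1}^{5}(y_t−ȳ)(y_{t+1}−ȳ) = -194.3853
γ_1 = -194.3853 / 6 = -32.398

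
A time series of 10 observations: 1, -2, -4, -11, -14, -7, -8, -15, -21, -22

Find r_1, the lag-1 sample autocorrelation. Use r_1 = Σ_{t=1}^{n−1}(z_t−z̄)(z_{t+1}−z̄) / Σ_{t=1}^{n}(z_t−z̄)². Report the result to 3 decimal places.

Mean z̄ = (1 − 2 − 4 − 11 − 14 − 7 − 8 − 15 − 21 − 22)/10 = -10.3000
Numerator Σ_{t=1}^{9}(z_t−z̄)(z_{t+1}−z̄) = 304.3100
Denominator Σ(z_t−z̄)² = 540.1000
r_1 = 304.3100 / 540.1000 = 0.563

0.563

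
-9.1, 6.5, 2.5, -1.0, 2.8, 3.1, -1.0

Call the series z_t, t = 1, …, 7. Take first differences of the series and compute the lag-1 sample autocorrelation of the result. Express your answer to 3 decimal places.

-0.202

First differences Δz: 15.6, -4.0, -3.5, 3.8, 0.3, -4.1
Mean of differences = 1.3500
Numerator Σ(Δz_t−Δz̄)(Δz_{t+1}−Δz̄) = -59.0225
Denominator Σ(Δz_t−Δz̄)² = 292.0150
r_1(Δz) = -59.0225 / 292.0150 = -0.202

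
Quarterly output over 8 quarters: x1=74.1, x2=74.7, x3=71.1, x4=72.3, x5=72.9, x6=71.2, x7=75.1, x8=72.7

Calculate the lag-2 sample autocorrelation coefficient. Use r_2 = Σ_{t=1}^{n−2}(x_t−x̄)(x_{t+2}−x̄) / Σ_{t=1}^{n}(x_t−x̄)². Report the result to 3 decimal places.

-0.091

Mean x̄ = (74.1 + 74.7 + 71.1 + 72.3 + 72.9 + 71.2 + 75.1 + 72.7)/8 = 73.0125
Deviations from mean: 1.0875, 1.6875, -1.9125, -0.7125, -0.1125, -1.8125, 2.0875, -0.3125
Σ(x_t−x̄)(x_{t+2}−x̄) = (-2.0798) + (-1.2023) + (0.2152) + (1.2914) + (-0.2348) + (0.5664) = -1.4441
Denominator Σ(x_t−x̄)² = 15.9488
r_2 = -1.4441 / 15.9488 = -0.091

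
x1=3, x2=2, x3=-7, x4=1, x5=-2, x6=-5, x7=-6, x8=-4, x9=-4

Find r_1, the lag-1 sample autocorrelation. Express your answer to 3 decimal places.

0.054

Mean x̄ = (3 + 2 − 7 + 1 − 2 − 5 − 6 − 4 − 4)/9 = -2.4444
Numerator Σ_{t=1}^{8}(x_t−x̄)(x_{t+1}−x̄) = 5.6914
Denominator Σ(x_t−x̄)² = 106.2222
r_1 = 5.6914 / 106.2222 = 0.054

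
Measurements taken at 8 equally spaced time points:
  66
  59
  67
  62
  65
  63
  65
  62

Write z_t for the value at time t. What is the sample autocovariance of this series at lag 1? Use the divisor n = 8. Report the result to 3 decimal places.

Mean z̄ = (66 + 59 + 67 + 62 + 65 + 63 + 65 + 62)/8 = 63.6250
Σ_{t=1}^{7}(z_t−z̄)(z_{t+1}−z̄) = -38.2656
γ_1 = -38.2656 / 8 = -4.783

-4.783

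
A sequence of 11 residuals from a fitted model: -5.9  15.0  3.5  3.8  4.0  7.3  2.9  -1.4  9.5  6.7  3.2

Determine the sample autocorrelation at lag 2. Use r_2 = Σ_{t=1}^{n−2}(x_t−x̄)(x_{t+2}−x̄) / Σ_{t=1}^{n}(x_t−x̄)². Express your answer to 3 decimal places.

-0.141

Mean x̄ = (-5.9 + 15.0 + 3.5 + 3.8 + 4.0 + 7.3 + 2.9 − 1.4 + 9.5 + 6.7 + 3.2)/11 = 4.4182
Numerator Σ_{t=1}^{9}(x_t−x̄)(x_{t+2}−x̄) = -41.7788
Denominator Σ(x_t−x̄)² = 296.8164
r_2 = -41.7788 / 296.8164 = -0.141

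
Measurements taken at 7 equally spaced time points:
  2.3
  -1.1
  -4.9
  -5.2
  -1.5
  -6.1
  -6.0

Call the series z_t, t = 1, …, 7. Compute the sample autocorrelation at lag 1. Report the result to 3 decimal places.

Mean z̄ = (2.3 − 1.1 − 4.9 − 5.2 − 1.5 − 6.1 − 6.0)/7 = -3.2143
Deviations from mean: 5.5143, 2.1143, -1.6857, -1.9857, 1.7143, -2.8857, -2.7857
Σ(z_t−z̄)(z_{t+1}−z̄) = (11.6588) + (-3.5641) + (3.3473) + (-3.4041) + (-4.9469) + (8.0388) = 11.1298
Denominator Σ(z_t−z̄)² = 60.6886
r_1 = 11.1298 / 60.6886 = 0.183

0.183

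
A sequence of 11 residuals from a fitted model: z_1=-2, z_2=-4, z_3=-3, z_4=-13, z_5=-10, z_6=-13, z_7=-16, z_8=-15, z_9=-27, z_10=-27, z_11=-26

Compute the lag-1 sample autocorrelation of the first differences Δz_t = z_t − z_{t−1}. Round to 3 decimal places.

-0.535

First differences Δz: -2, 1, -10, 3, -3, -3, 1, -12, 0, 1
Mean of differences = -2.4000
Numerator Σ(Δz_t−Δz̄)(Δz_{t+1}−Δz̄) = -117.9600
Denominator Σ(Δz_t−Δz̄)² = 220.4000
r_1(Δz) = -117.9600 / 220.4000 = -0.535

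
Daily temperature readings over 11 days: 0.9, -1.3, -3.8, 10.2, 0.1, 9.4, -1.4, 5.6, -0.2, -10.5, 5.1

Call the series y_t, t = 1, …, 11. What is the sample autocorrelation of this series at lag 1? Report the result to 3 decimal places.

Mean ȳ = (0.9 − 1.3 − 3.8 + 10.2 + 0.1 + 9.4 − 1.4 + 5.6 − 0.2 − 10.5 + 5.1)/11 = 1.2818
Numerator Σ_{t=1}^{10}(y_t−ȳ)(y_{t+1}−ȳ) = -118.6258
Denominator Σ(y_t−ȳ)² = 360.8964
r_1 = -118.6258 / 360.8964 = -0.329

-0.329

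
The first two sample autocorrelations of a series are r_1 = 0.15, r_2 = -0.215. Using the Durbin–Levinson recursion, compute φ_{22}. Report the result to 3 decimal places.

φ_{22} = (r_2 − r_1²) / (1 − r_1²)
r_1² = (0.15)² = 0.0225
Numerator = -0.215 − 0.0225 = -0.2375; denominator = 1 − 0.0225 = 0.9775
φ_{22} = -0.2375 / 0.9775 = -0.243

-0.243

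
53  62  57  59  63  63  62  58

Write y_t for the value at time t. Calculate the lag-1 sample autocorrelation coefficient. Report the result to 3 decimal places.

Mean ȳ = (53 + 62 + 57 + 59 + 63 + 63 + 62 + 58)/8 = 59.6250
Deviations from mean: -6.6250, 2.3750, -2.6250, -0.6250, 3.3750, 3.3750, 2.3750, -1.6250
Numerator Σ_{t=1}^{7}(y_t−ȳ)(y_{t+1}−ȳ) = -6.8906
Denominator Σ(y_t−ȳ)² = 87.8750
r_1 = -6.8906 / 87.8750 = -0.078

-0.078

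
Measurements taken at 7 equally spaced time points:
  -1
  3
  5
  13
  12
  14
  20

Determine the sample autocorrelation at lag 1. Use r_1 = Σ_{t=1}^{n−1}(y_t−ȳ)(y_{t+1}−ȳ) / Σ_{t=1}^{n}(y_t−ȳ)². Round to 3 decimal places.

0.463

Mean ȳ = (-1 + 3 + 5 + 13 + 12 + 14 + 20)/7 = 9.4286
Numerator Σ_{t=1}^{6}(y_t−ȳ)(y_{t+1}−ȳ) = 148.9592
Denominator Σ(y_t−ȳ)² = 321.7143
r_1 = 148.9592 / 321.7143 = 0.463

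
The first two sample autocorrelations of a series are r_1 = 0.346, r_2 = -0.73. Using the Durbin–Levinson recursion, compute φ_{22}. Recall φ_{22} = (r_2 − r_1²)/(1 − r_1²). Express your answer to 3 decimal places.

φ_{22} = (r_2 − r_1²) / (1 − r_1²)
r_1² = (0.346)² = 0.119716
Numerator = -0.73 − 0.1197 = -0.8497; denominator = 1 − 0.1197 = 0.8803
φ_{22} = -0.8497 / 0.8803 = -0.965

-0.965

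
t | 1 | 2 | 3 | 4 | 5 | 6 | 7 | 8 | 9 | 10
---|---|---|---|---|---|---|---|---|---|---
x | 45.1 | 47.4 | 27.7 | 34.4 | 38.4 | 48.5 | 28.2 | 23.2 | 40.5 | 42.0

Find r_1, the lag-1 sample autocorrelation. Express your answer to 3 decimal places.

0.025

Mean x̄ = (45.1 + 47.4 + 27.7 + 34.4 + 38.4 + 48.5 + 28.2 + 23.2 + 40.5 + 42.0)/10 = 37.5400
Numerator Σ_{t=1}^{9}(x_t−x̄)(x_{t+1}−x̄) = 17.4664
Denominator Σ(x_t−x̄)² = 703.4440
r_1 = 17.4664 / 703.4440 = 0.025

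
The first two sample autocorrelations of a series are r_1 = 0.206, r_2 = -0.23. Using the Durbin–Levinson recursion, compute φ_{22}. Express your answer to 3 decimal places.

-0.285

φ_{22} = (r_2 − r_1²) / (1 − r_1²)
r_1² = (0.206)² = 0.042436
Numerator = -0.23 − 0.0424 = -0.2724; denominator = 1 − 0.0424 = 0.9576
φ_{22} = -0.2724 / 0.9576 = -0.285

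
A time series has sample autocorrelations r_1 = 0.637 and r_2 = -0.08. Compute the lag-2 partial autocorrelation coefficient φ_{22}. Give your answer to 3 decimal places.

-0.817

φ_{22} = (r_2 − r_1²) / (1 − r_1²)
r_1² = (0.637)² = 0.405769
Numerator = -0.08 − 0.4058 = -0.4858; denominator = 1 − 0.4058 = 0.5942
φ_{22} = -0.4858 / 0.5942 = -0.817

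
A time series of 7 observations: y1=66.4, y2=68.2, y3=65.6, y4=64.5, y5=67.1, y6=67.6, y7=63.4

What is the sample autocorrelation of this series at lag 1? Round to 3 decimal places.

-0.213

Mean ȳ = (66.4 + 68.2 + 65.6 + 64.5 + 67.1 + 67.6 + 63.4)/7 = 66.1143
Σ(y_t−ȳ)(y_{t+1}−ȳ) = (0.5959) + (-1.0727) + (0.8302) + (-1.5912) + (1.4645) + (-4.0327) = -3.8059
Denominator Σ(y_t−ȳ)² = 17.8486
r_1 = -3.8059 / 17.8486 = -0.213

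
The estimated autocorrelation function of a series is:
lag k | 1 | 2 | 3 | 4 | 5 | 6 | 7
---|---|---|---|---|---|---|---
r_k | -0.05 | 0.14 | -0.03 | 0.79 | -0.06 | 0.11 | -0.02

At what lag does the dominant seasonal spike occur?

4

The largest autocorrelation is r_4 = 0.79; the remaining lags stay at or below 0.14.
The dominant spike at lag 4 indicates a seasonal period of 4.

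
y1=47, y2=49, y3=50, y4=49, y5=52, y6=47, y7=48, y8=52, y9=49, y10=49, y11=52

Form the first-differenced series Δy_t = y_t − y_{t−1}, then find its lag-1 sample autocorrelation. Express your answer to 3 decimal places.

-0.417

First differences Δy: 2, 1, -1, 3, -5, 1, 4, -3, 0, 3
Mean of differences = 0.5000
Numerator Σ(Δy_t−Δȳ)(Δy_{t+1}−Δȳ) = -30.2500
Denominator Σ(Δy_t−Δȳ)² = 72.5000
r_1(Δy) = -30.2500 / 72.5000 = -0.417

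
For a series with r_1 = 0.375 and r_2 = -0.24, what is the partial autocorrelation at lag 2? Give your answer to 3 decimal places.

-0.443

φ_{22} = (r_2 − r_1²) / (1 − r_1²)
r_1² = (0.375)² = 0.140625
Numerator = -0.24 − 0.1406 = -0.3806; denominator = 1 − 0.1406 = 0.8594
φ_{22} = -0.3806 / 0.8594 = -0.443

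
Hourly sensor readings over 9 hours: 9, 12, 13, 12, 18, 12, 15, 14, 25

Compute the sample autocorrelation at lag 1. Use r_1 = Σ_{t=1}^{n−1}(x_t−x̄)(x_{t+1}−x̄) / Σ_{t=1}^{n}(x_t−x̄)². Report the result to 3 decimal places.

-0.019

Mean x̄ = (9 + 12 + 13 + 12 + 18 + 12 + 15 + 14 + 25)/9 = 14.4444
Numerator Σ_{t=1}^{8}(x_t−x̄)(x_{t+1}−x̄) = -3.3086
Denominator Σ(x_t−x̄)² = 174.2222
r_1 = -3.3086 / 174.2222 = -0.019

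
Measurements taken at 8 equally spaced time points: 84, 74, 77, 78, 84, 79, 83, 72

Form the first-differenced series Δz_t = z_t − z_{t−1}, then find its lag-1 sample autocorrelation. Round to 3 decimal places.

First differences Δz: -10, 3, 1, 6, -5, 4, -11
Mean of differences = -1.7143
Numerator Σ(Δz_t−Δz̄)(Δz_{t+1}−Δz̄) = -102.5102
Denominator Σ(Δz_t−Δz̄)² = 287.4286
r_1(Δz) = -102.5102 / 287.4286 = -0.357

-0.357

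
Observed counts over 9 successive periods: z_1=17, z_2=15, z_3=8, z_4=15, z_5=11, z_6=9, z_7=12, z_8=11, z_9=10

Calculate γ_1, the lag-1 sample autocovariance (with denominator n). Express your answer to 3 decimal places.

Mean z̄ = (17 + 15 + 8 + 15 + 11 + 9 + 12 + 11 + 10)/9 = 12.0000
Σ_{t=1}^{8}(z_t−z̄)(z_{t+1}−z̄) = -7.0000
γ_1 = -7.0000 / 9 = -0.778

-0.778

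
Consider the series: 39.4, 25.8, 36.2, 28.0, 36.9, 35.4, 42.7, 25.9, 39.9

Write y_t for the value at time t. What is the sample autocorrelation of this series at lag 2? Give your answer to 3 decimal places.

0.372

Mean ȳ = (39.4 + 25.8 + 36.2 + 28.0 + 36.9 + 35.4 + 42.7 + 25.9 + 39.9)/9 = 34.4667
Σ(y_t−ȳ)(y_{t+2}−ȳ) = (8.5511) + (56.0444) + (4.2178) + (-6.0356) + (20.0344) + (-7.9956) + (44.7344) = 119.5511
Denominator Σ(y_t−ȳ)² = 321.7600
r_2 = 119.5511 / 321.7600 = 0.372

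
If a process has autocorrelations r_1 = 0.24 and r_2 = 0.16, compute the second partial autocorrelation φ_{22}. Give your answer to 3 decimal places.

φ_{22} = (r_2 − r_1²) / (1 − r_1²)
r_1² = (0.24)² = 0.0576
Numerator = 0.16 − 0.0576 = 0.1024; denominator = 1 − 0.0576 = 0.9424
φ_{22} = 0.1024 / 0.9424 = 0.109

0.109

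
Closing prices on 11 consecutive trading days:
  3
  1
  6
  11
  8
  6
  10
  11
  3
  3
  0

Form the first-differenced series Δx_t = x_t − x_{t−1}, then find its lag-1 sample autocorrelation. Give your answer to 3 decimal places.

-0.035

First differences Δx: -2, 5, 5, -3, -2, 4, 1, -8, 0, -3
Mean of differences = -0.3000
Numerator Σ(Δx_t−Δx̄)(Δx_{t+1}−Δx̄) = -5.4900
Denominator Σ(Δx_t−Δx̄)² = 156.1000
r_1(Δx) = -5.4900 / 156.1000 = -0.035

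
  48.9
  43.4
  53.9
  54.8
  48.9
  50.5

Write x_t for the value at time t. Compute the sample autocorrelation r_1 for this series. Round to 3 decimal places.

-0.067

Mean x̄ = (48.9 + 43.4 + 53.9 + 54.8 + 48.9 + 50.5)/6 = 50.0667
Deviations from mean: -1.1667, -6.6667, 3.8333, 4.7333, -1.1667, 0.4333
Numerator Σ_{t=1}^{5}(x_t−x̄)(x_{t+1}−x̄) = -5.6611
Denominator Σ(x_t−x̄)² = 84.4533
r_1 = -5.6611 / 84.4533 = -0.067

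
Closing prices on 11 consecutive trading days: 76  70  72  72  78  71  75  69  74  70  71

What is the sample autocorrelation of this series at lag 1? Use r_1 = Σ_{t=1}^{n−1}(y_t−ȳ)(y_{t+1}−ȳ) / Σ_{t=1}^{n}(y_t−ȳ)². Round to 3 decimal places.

Mean ȳ = (76 + 70 + 72 + 72 + 78 + 71 + 75 + 69 + 74 + 70 + 71)/11 = 72.5455
Numerator Σ_{t=1}^{10}(y_t−ȳ)(y_{t+1}−ȳ) = -35.9339
Denominator Σ(y_t−ȳ)² = 80.7273
r_1 = -35.9339 / 80.7273 = -0.445

-0.445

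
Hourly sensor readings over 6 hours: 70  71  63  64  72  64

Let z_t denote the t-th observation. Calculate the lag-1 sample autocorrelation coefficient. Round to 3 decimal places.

-0.273

Mean z̄ = (70 + 71 + 63 + 64 + 72 + 64)/6 = 67.3333
Deviations from mean: 2.6667, 3.6667, -4.3333, -3.3333, 4.6667, -3.3333
Σ(z_t−z̄)(z_{t+1}−z̄) = (9.7778) + (-15.8889) + (14.4444) + (-15.5556) + (-15.5556) = -22.7778
Denominator Σ(z_t−z̄)² = 83.3333
r_1 = -22.7778 / 83.3333 = -0.273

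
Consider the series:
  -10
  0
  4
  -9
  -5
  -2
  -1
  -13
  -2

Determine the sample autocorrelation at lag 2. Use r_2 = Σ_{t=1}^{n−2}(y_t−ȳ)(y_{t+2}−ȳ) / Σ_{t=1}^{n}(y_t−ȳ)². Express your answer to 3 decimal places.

-0.416

Mean ȳ = (-10 + 0 + 4 − 9 − 5 − 2 − 1 − 13 − 2)/9 = -4.2222
Σ(y_t−ȳ)(y_{t+2}−ȳ) = (-47.5062) + (-20.1728) + (-6.3951) + (-10.6173) + (-2.5062) + (-19.5062) + (7.1605) = -99.5432
Denominator Σ(y_t−ȳ)² = 239.5556
r_2 = -99.5432 / 239.5556 = -0.416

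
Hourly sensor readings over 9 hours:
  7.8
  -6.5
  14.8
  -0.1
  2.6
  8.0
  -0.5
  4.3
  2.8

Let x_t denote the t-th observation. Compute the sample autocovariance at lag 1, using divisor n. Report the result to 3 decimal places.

Mean x̄ = (7.8 − 6.5 + 14.8 − 0.1 + 2.6 + 8.0 − 0.5 + 4.3 + 2.8)/9 = 3.6889
Σ_{t=1}^{8}(x_t−x̄)(x_{t+1}−x̄) = -218.9268
γ_1 = -218.9268 / 9 = -24.325

-24.325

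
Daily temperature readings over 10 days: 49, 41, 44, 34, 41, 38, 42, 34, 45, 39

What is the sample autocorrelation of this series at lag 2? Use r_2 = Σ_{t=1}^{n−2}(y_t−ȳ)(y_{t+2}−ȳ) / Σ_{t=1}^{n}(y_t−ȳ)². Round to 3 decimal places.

0.399

Mean ȳ = (49 + 41 + 44 + 34 + 41 + 38 + 42 + 34 + 45 + 39)/10 = 40.7000
Numerator Σ_{t=1}^{8}(y_t−ȳ)(y_{t+2}−ȳ) = 79.9200
Denominator Σ(y_t−ȳ)² = 200.1000
r_2 = 79.9200 / 200.1000 = 0.399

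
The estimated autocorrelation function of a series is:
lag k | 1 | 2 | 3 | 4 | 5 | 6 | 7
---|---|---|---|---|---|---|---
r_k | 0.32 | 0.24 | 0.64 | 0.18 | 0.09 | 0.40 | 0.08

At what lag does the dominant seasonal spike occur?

3

The largest autocorrelation is r_3 = 0.64, with a weaker echo at lag 6 (0.40); the remaining lags stay at or below 0.32. The elevated value at lag 1 (0.32), dropping to 0.24 at lag 2, reflects decaying short-term dependence rather than seasonality.
The dominant spike at lag 3 indicates a seasonal period of 3.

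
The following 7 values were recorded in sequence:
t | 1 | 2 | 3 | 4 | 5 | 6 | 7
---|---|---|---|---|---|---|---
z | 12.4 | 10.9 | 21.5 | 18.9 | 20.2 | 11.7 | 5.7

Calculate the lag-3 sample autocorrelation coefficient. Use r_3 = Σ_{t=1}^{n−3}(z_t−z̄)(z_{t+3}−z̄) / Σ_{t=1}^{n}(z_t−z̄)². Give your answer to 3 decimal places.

-0.432

Mean z̄ = (12.4 + 10.9 + 21.5 + 18.9 + 20.2 + 11.7 + 5.7)/7 = 14.4714
Deviations from mean: -2.0714, -3.5714, 7.0286, 4.4286, 5.7286, -2.7714, -8.7714
Σ(z_t−z̄)(z_{t+3}−z̄) = (-9.1735) + (-20.4592) + (-19.4792) + (-38.8449) = -87.9567
Denominator Σ(z_t−z̄)² = 203.4943
r_3 = -87.9567 / 203.4943 = -0.432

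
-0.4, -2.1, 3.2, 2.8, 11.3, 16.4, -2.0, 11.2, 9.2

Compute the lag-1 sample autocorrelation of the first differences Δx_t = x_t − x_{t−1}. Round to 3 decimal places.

-0.554

First differences Δx: -1.7, 5.3, -0.4, 8.5, 5.1, -18.4, 13.2, -2.0
Mean of differences = 1.2000
Numerator Σ(Δx_t−Δx̄)(Δx_{t+1}−Δx̄) = -351.7000
Denominator Σ(Δx_t−Δx̄)² = 634.6800
r_1(Δx) = -351.7000 / 634.6800 = -0.554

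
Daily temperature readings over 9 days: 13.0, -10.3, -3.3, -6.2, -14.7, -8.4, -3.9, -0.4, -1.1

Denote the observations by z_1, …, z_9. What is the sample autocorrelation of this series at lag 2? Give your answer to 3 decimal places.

Mean z̄ = (13.0 − 10.3 − 3.3 − 6.2 − 14.7 − 8.4 − 3.9 − 0.4 − 1.1)/9 = -3.9222
Numerator Σ_{t=1}^{7}(z_t−z̄)(z_{t+2}−z̄) = 12.6012
Denominator Σ(z_t−z̄)² = 489.1956
r_2 = 12.6012 / 489.1956 = 0.026

0.026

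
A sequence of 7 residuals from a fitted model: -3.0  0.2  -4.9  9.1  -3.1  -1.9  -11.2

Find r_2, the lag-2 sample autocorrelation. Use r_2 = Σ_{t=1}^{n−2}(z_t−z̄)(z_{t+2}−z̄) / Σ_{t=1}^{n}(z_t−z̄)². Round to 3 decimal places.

Mean z̄ = (-3.0 + 0.2 − 4.9 + 9.1 − 3.1 − 1.9 − 11.2)/7 = -2.1143
Deviations from mean: -0.8857, 2.3143, -2.7857, 11.2143, -0.9857, 0.2143, -9.0857
Σ(z_t−z̄)(z_{t+2}−z̄) = (2.4673) + (25.9531) + (2.7459) + (2.4031) + (8.9559) = 42.5253
Denominator Σ(z_t−z̄)² = 223.2286
r_2 = 42.5253 / 223.2286 = 0.191

0.191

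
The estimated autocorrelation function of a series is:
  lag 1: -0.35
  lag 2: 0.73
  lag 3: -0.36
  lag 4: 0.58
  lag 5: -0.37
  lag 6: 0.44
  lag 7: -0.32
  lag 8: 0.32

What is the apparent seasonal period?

2

The largest autocorrelation is r_2 = 0.73, with weaker echoes at lags 4 (0.58), 6 (0.44) and 8 (0.32); the remaining lags stay at or below -0.32.
The dominant spike at lag 2 indicates a seasonal period of 2.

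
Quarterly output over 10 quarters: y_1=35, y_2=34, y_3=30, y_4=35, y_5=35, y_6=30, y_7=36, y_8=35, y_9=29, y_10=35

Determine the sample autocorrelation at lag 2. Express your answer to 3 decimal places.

Mean ȳ = (35 + 34 + 30 + 35 + 35 + 30 + 36 + 35 + 29 + 35)/10 = 33.4000
Numerator Σ_{t=1}^{8}(y_t−ȳ)(y_{t+2}−ȳ) = -25.5200
Denominator Σ(y_t−ȳ)² = 62.4000
r_2 = -25.5200 / 62.4000 = -0.409

-0.409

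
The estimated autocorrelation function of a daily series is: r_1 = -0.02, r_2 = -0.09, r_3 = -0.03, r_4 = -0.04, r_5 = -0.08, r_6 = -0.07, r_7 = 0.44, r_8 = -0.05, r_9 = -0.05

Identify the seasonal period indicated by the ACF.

7

The largest autocorrelation is r_7 = 0.44; the remaining lags stay at or below -0.02.
The dominant spike at lag 7 indicates a seasonal period of 7.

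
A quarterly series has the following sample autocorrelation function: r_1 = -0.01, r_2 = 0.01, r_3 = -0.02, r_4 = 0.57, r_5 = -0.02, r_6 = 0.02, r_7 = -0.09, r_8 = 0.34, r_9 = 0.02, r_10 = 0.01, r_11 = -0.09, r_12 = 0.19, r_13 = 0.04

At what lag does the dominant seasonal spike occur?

4

The largest autocorrelation is r_4 = 0.57, with weaker echoes at lags 8 (0.34) and 12 (0.19); the remaining lags stay at or below 0.04.
The dominant spike at lag 4 indicates a seasonal period of 4.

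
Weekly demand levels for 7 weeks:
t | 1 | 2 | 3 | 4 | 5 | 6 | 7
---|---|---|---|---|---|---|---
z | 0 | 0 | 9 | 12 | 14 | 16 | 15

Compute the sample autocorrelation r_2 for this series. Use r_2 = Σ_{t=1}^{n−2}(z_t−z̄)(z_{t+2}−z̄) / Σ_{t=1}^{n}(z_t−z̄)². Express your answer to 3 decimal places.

Mean z̄ = (0 + 0 + 9 + 12 + 14 + 16 + 15)/7 = 9.4286
Deviations from mean: -9.4286, -9.4286, -0.4286, 2.5714, 4.5714, 6.5714, 5.5714
Numerator Σ_{t=1}^{5}(z_t−z̄)(z_{t+2}−z̄) = 20.2041
Denominator Σ(z_t−z̄)² = 279.7143
r_2 = 20.2041 / 279.7143 = 0.072

0.072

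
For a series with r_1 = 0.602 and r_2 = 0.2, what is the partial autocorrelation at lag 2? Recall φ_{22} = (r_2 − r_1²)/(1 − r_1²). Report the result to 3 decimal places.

φ_{22} = (r_2 − r_1²) / (1 − r_1²)
r_1² = (0.602)² = 0.362404
Numerator = 0.2 − 0.3624 = -0.1624; denominator = 1 − 0.3624 = 0.6376
φ_{22} = -0.1624 / 0.6376 = -0.255

-0.255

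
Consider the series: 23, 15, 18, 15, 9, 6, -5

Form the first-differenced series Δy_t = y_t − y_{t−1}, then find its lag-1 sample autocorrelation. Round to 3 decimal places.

-0.237

First differences Δy: -8, 3, -3, -6, -3, -11
Mean of differences = -4.6667
Numerator Σ(Δy_t−Δȳ)(Δy_{t+1}−Δȳ) = -27.7778
Denominator Σ(Δy_t−Δȳ)² = 117.3333
r_1(Δy) = -27.7778 / 117.3333 = -0.237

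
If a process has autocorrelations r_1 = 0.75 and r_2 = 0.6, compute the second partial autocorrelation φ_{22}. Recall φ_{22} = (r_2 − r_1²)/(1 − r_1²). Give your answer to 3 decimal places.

φ_{22} = (r_2 − r_1²) / (1 − r_1²)
r_1² = (0.75)² = 0.5625
Numerator = 0.6 − 0.5625 = 0.0375; denominator = 1 − 0.5625 = 0.4375
φ_{22} = 0.0375 / 0.4375 = 0.086

0.086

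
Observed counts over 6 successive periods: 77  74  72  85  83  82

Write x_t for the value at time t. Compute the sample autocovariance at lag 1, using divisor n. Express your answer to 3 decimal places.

Mean x̄ = (77 + 74 + 72 + 85 + 83 + 82)/6 = 78.8333
Deviations: -1.8333, -4.8333, -6.8333, 6.1667, 4.1667, 3.1667
Σ_{t=1}^{5}(x_t−x̄)(x_{t+1}−x̄) = 38.6389
γ_1 = 38.6389 / 6 = 6.440

6.440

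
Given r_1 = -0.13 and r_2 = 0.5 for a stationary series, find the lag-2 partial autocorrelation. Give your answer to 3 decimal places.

φ_{22} = (r_2 − r_1²) / (1 − r_1²)
r_1² = (-0.13)² = 0.0169
Numerator = 0.5 − 0.0169 = 0.4831; denominator = 1 − 0.0169 = 0.9831
φ_{22} = 0.4831 / 0.9831 = 0.491

0.491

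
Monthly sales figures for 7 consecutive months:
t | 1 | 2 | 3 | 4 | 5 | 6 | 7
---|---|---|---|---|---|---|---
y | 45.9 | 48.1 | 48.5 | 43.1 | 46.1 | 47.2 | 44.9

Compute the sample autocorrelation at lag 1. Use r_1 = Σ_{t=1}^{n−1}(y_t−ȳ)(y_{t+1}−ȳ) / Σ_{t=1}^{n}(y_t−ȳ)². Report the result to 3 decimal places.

Mean ȳ = (45.9 + 48.1 + 48.5 + 43.1 + 46.1 + 47.2 + 44.9)/7 = 46.2571
Deviations from mean: -0.3571, 1.8429, 2.2429, -3.1571, -0.1571, 0.9429, -1.3571
Numerator Σ_{t=1}^{6}(y_t−ȳ)(y_{t+1}−ȳ) = -4.5376
Denominator Σ(y_t−ȳ)² = 21.2771
r_1 = -4.5376 / 21.2771 = -0.213

-0.213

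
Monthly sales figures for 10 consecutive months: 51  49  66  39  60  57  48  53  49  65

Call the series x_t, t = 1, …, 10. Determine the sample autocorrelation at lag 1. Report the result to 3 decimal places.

Mean x̄ = (51 + 49 + 66 + 39 + 60 + 57 + 48 + 53 + 49 + 65)/10 = 53.7000
Numerator Σ_{t=1}^{9}(x_t−x̄)(x_{t+1}−x̄) = -362.3900
Denominator Σ(x_t−x̄)² = 630.1000
r_1 = -362.3900 / 630.1000 = -0.575

-0.575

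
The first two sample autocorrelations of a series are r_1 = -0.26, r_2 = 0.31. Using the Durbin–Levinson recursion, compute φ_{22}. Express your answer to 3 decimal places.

φ_{22} = (r_2 − r_1²) / (1 − r_1²)
r_1² = (-0.26)² = 0.0676
Numerator = 0.31 − 0.0676 = 0.2424; denominator = 1 − 0.0676 = 0.9324
φ_{22} = 0.2424 / 0.9324 = 0.260

0.260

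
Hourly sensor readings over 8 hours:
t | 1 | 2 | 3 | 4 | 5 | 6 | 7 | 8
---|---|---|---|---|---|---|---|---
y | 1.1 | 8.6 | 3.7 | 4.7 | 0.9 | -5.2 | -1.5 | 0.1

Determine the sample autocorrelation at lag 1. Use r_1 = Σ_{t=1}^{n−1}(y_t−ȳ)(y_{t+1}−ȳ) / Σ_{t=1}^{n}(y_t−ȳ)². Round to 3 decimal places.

Mean ȳ = (1.1 + 8.6 + 3.7 + 4.7 + 0.9 − 5.2 − 1.5 + 0.1)/8 = 1.5500
Deviations from mean: -0.4500, 7.0500, 2.1500, 3.1500, -0.6500, -6.7500, -3.0500, -1.4500
Σ(y_t−ȳ)(y_{t+1}−ȳ) = (-3.1725) + (15.1575) + (6.7725) + (-2.0475) + (4.3875) + (20.5875) + (4.4225) = 46.1075
Denominator Σ(y_t−ȳ)² = 121.8400
r_1 = 46.1075 / 121.8400 = 0.378

0.378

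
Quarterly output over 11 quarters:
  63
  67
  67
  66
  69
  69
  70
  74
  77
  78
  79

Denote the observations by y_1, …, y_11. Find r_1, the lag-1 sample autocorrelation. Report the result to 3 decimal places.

Mean ȳ = (63 + 67 + 67 + 66 + 69 + 69 + 70 + 74 + 77 + 78 + 79)/11 = 70.8182
Numerator Σ_{t=1}^{10}(y_t−ȳ)(y_{t+1}−ȳ) = 196.6033
Denominator Σ(y_t−ȳ)² = 287.6364
r_1 = 196.6033 / 287.6364 = 0.684

0.684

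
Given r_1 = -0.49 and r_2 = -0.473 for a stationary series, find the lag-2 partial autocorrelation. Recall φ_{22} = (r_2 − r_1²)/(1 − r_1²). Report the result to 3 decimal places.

φ_{22} = (r_2 − r_1²) / (1 − r_1²)
r_1² = (-0.49)² = 0.2401
Numerator = -0.473 − 0.2401 = -0.7131; denominator = 1 − 0.2401 = 0.7599
φ_{22} = -0.7131 / 0.7599 = -0.938

-0.938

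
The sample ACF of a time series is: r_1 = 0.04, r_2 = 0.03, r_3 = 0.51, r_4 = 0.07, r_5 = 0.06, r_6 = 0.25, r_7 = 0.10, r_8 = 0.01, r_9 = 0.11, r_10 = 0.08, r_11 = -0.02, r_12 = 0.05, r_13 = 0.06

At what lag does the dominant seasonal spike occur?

The largest autocorrelation is r_3 = 0.51, with a weaker echo at lag 6 (0.25); the remaining lags stay at or below 0.11.
The dominant spike at lag 3 indicates a seasonal period of 3.

3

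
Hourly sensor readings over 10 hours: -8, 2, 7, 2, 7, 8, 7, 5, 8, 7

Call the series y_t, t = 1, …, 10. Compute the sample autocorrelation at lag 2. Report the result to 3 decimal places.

Mean ȳ = (-8 + 2 + 7 + 2 + 7 + 8 + 7 + 5 + 8 + 7)/10 = 4.5000
Numerator Σ_{t=1}^{8}(y_t−ȳ)(y_{t+2}−ȳ) = -9.5000
Denominator Σ(y_t−ȳ)² = 218.5000
r_2 = -9.5000 / 218.5000 = -0.043

-0.043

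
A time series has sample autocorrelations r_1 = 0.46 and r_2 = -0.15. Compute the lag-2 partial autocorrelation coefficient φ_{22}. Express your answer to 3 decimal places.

φ_{22} = (r_2 − r_1²) / (1 − r_1²)
r_1² = (0.46)² = 0.2116
Numerator = -0.15 − 0.2116 = -0.3616; denominator = 1 − 0.2116 = 0.7884
φ_{22} = -0.3616 / 0.7884 = -0.459

-0.459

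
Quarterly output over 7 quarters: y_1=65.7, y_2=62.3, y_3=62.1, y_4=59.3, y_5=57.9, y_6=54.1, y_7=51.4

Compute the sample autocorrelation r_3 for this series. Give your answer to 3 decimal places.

Mean ȳ = (65.7 + 62.3 + 62.1 + 59.3 + 57.9 + 54.1 + 51.4)/7 = 58.9714
Deviations from mean: 6.7286, 3.3286, 3.1286, 0.3286, -1.0714, -4.8714, -7.5714
Numerator Σ_{t=1}^{4}(y_t−ȳ)(y_{t+3}−ȳ) = -19.0839
Denominator Σ(y_t−ȳ)² = 148.4543
r_3 = -19.0839 / 148.4543 = -0.129

-0.129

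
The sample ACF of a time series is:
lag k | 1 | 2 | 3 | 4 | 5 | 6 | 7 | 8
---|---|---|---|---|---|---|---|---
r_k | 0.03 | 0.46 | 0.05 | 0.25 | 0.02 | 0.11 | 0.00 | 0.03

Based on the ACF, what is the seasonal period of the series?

2

The largest autocorrelation is r_2 = 0.46, with a weaker echo at lag 4 (0.25); the remaining lags stay at or below 0.11.
The dominant spike at lag 2 indicates a seasonal period of 2.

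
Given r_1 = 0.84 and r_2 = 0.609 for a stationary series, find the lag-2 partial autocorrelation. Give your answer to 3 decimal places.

-0.328

φ_{22} = (r_2 − r_1²) / (1 − r_1²)
r_1² = (0.84)² = 0.7056
Numerator = 0.609 − 0.7056 = -0.0966; denominator = 1 − 0.7056 = 0.2944
φ_{22} = -0.0966 / 0.2944 = -0.328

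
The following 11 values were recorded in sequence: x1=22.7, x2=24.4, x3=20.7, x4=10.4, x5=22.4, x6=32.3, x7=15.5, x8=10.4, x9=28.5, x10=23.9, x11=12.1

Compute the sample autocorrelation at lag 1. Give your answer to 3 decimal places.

Mean x̄ = (22.7 + 24.4 + 20.7 + 10.4 + 22.4 + 32.3 + 15.5 + 10.4 + 28.5 + 23.9 + 12.1)/11 = 20.3000
Numerator Σ_{t=1}^{10}(x_t−x̄)(x_{t+1}−x̄) = -79.3300
Denominator Σ(x_t−x̄)² = 537.6400
r_1 = -79.3300 / 537.6400 = -0.148

-0.148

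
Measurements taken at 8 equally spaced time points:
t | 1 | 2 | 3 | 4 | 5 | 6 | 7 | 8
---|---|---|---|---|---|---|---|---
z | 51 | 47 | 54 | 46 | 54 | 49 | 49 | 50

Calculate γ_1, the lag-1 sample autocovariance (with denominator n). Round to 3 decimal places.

-6.250

Mean z̄ = (51 + 47 + 54 + 46 + 54 + 49 + 49 + 50)/8 = 50.0000
Deviations: 1.0000, -3.0000, 4.0000, -4.0000, 4.0000, -1.0000, -1.0000, 0.0000
Σ_{t=1}^{7}(z_t−z̄)(z_{t+1}−z̄) = -50.0000
γ_1 = -50.0000 / 8 = -6.250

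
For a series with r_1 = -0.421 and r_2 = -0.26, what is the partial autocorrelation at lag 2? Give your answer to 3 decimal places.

-0.531

φ_{22} = (r_2 − r_1²) / (1 − r_1²)
r_1² = (-0.421)² = 0.177241
Numerator = -0.26 − 0.1772 = -0.4372; denominator = 1 − 0.1772 = 0.8228
φ_{22} = -0.4372 / 0.8228 = -0.531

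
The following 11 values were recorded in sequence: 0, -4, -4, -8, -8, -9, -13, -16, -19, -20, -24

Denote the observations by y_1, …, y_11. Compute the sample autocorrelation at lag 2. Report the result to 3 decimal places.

0.470

Mean ȳ = (0 − 4 − 4 − 8 − 8 − 9 − 13 − 16 − 19 − 20 − 24)/11 = -11.3636
Numerator Σ_{t=1}^{9}(y_t−ȳ)(y_{t+2}−ȳ) = 273.7355
Denominator Σ(y_t−ȳ)² = 582.5455
r_2 = 273.7355 / 582.5455 = 0.470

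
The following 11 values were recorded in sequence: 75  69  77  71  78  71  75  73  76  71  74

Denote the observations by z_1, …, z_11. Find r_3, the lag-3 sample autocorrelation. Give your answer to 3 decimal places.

Mean z̄ = (75 + 69 + 77 + 71 + 78 + 71 + 75 + 73 + 76 + 71 + 74)/11 = 73.6364
Numerator Σ_{t=1}^{8}(z_t−z̄)(z_{t+3}−z̄) = -49.1240
Denominator Σ(z_t−z̄)² = 82.5455
r_3 = -49.1240 / 82.5455 = -0.595

-0.595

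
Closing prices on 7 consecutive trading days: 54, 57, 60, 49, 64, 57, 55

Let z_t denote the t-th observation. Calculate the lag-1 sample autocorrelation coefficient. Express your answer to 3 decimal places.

-0.593

Mean z̄ = (54 + 57 + 60 + 49 + 64 + 57 + 55)/7 = 56.5714
Deviations from mean: -2.5714, 0.4286, 3.4286, -7.5714, 7.4286, 0.4286, -1.5714
Σ(z_t−z̄)(z_{t+1}−z̄) = (-1.1020) + (1.4694) + (-25.9592) + (-56.2449) + (3.1837) + (-0.6735) = -79.3265
Denominator Σ(z_t−z̄)² = 133.7143
r_1 = -79.3265 / 133.7143 = -0.593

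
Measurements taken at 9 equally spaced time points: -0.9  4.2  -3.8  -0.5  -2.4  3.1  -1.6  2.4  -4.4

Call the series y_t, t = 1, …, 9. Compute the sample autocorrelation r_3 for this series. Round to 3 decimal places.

Mean ȳ = (-0.9 + 4.2 − 3.8 − 0.5 − 2.4 + 3.1 − 1.6 + 2.4 − 4.4)/9 = -0.4333
Σ(y_t−ȳ)(y_{t+3}−ȳ) = (0.0311) + (-9.1122) + (-11.8956) + (0.0778) + (-5.5722) + (-14.0156) = -40.4867
Denominator Σ(y_t−ȳ)² = 74.5000
r_3 = -40.4867 / 74.5000 = -0.543

-0.543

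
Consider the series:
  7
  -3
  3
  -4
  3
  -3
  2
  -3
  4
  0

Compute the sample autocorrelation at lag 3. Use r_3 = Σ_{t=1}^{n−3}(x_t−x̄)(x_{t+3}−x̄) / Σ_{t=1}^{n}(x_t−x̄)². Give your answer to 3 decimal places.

-0.592

Mean x̄ = (7 − 3 + 3 − 4 + 3 − 3 + 2 − 3 + 4 + 0)/10 = 0.6000
Numerator Σ_{t=1}^{7}(x_t−x̄)(x_{t+3}−x̄) = -74.8800
Denominator Σ(x_t−x̄)² = 126.4000
r_3 = -74.8800 / 126.4000 = -0.592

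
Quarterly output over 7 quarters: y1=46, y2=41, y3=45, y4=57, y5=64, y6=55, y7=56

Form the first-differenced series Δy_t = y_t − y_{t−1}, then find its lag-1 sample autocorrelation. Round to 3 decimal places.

0.046

First differences Δy: -5, 4, 12, 7, -9, 1
Mean of differences = 1.6667
Numerator Σ(Δy_t−Δȳ)(Δy_{t+1}−Δȳ) = 13.8889
Denominator Σ(Δy_t−Δȳ)² = 299.3333
r_1(Δy) = 13.8889 / 299.3333 = 0.046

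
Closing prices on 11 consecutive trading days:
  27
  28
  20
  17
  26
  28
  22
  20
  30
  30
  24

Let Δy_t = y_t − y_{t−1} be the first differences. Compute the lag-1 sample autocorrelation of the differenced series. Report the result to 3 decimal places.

-0.037

First differences Δy: 1, -8, -3, 9, 2, -6, -2, 10, 0, -6
Mean of differences = -0.3000
Numerator Σ(Δy_t−Δȳ)(Δy_{t+1}−Δȳ) = -12.4900
Denominator Σ(Δy_t−Δȳ)² = 334.1000
r_1(Δy) = -12.4900 / 334.1000 = -0.037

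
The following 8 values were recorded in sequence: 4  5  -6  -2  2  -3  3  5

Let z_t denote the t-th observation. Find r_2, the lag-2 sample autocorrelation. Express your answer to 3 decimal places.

Mean z̄ = (4 + 5 − 6 − 2 + 2 − 3 + 3 + 5)/8 = 1.0000
Numerator Σ_{t=1}^{6}(z_t−z̄)(z_{t+2}−z̄) = -42.0000
Denominator Σ(z_t−z̄)² = 120.0000
r_2 = -42.0000 / 120.0000 = -0.350

-0.350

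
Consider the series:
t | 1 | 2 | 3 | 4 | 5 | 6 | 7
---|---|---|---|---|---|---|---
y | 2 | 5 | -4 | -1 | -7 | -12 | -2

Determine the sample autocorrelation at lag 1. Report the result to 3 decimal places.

Mean ȳ = (2 + 5 − 4 − 1 − 7 − 12 − 2)/7 = -2.7143
Σ(y_t−ȳ)(y_{t+1}−ȳ) = (36.3673) + (-9.9184) + (-2.2041) + (-7.3469) + (39.7959) + (-6.6327) = 50.0612
Denominator Σ(y_t−ȳ)² = 191.4286
r_1 = 50.0612 / 191.4286 = 0.262

0.262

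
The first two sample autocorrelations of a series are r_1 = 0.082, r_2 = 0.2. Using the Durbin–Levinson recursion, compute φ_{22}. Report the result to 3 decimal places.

φ_{22} = (r_2 − r_1²) / (1 − r_1²)
r_1² = (0.082)² = 0.006724
Numerator = 0.2 − 0.0067 = 0.1933; denominator = 1 − 0.0067 = 0.9933
φ_{22} = 0.1933 / 0.9933 = 0.195

0.195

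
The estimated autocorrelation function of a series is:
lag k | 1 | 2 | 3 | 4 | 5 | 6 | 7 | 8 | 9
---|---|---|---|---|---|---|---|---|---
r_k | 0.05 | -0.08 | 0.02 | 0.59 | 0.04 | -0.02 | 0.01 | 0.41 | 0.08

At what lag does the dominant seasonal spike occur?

4

The largest autocorrelation is r_4 = 0.59, with a weaker echo at lag 8 (0.41); the remaining lags stay at or below 0.08.
The dominant spike at lag 4 indicates a seasonal period of 4.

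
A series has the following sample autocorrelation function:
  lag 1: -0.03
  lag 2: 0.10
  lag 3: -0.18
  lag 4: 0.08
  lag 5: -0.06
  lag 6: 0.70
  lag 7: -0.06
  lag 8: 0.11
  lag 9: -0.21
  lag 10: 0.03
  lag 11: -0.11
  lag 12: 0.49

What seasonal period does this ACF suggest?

6

The largest autocorrelation is r_6 = 0.70, with a weaker echo at lag 12 (0.49); the remaining lags stay at or below 0.11.
The dominant spike at lag 6 indicates a seasonal period of 6.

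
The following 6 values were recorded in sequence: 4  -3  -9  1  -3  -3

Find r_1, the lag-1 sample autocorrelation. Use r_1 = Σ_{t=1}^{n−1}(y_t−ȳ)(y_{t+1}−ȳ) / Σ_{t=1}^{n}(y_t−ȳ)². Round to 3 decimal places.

-0.238

Mean ȳ = (4 − 3 − 9 + 1 − 3 − 3)/6 = -2.1667
Numerator Σ_{t=1}^{5}(y_t−ȳ)(y_{t+1}−ȳ) = -23.0278
Denominator Σ(y_t−ȳ)² = 96.8333
r_1 = -23.0278 / 96.8333 = -0.238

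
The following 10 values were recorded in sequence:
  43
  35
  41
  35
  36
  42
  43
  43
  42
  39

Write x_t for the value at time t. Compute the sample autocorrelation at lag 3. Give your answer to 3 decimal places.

Mean x̄ = (43 + 35 + 41 + 35 + 36 + 42 + 43 + 43 + 42 + 39)/10 = 39.9000
Σ(x_t−x̄)(x_{t+3}−x̄) = (-15.1900) + (19.1100) + (2.3100) + (-15.1900) + (-12.0900) + (4.4100) + (-2.7900) = -19.4300
Denominator Σ(x_t−x̄)² = 102.9000
r_3 = -19.4300 / 102.9000 = -0.189

-0.189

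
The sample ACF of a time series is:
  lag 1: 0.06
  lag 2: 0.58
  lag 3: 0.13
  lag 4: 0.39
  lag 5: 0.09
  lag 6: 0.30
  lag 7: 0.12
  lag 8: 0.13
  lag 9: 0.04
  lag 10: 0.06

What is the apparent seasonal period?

The largest autocorrelation is r_2 = 0.58, with weaker echoes at lags 4 (0.39) and 6 (0.30); the remaining lags stay at or below 0.13.
The dominant spike at lag 2 indicates a seasonal period of 2.

2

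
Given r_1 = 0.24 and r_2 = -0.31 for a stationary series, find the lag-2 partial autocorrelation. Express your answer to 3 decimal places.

φ_{22} = (r_2 − r_1²) / (1 − r_1²)
r_1² = (0.24)² = 0.0576
Numerator = -0.31 − 0.0576 = -0.3676; denominator = 1 − 0.0576 = 0.9424
φ_{22} = -0.3676 / 0.9424 = -0.390

-0.390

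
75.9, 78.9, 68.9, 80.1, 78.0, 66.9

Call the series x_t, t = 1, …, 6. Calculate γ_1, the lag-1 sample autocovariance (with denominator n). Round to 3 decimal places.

Mean x̄ = (75.9 + 78.9 + 68.9 + 80.1 + 78.0 + 66.9)/6 = 74.7833
Deviations: 1.1167, 4.1167, -5.8833, 5.3167, 3.2167, -7.8833
Σ_{t=1}^{5}(x_t−x̄)(x_{t+1}−x̄) = -59.1586
γ_1 = -59.1586 / 6 = -9.860

-9.860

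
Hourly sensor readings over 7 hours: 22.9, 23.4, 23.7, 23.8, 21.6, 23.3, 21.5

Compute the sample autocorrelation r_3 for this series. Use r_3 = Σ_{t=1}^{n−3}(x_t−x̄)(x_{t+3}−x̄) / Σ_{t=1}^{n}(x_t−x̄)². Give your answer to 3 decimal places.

Mean x̄ = (22.9 + 23.4 + 23.7 + 23.8 + 21.6 + 23.3 + 21.5)/7 = 22.8857
Deviations from mean: 0.0143, 0.5143, 0.8143, 0.9143, -1.2857, 0.4143, -1.3857
Σ(x_t−x̄)(x_{t+3}−x̄) = (0.0131) + (-0.6612) + (0.3373) + (-1.2669) = -1.5778
Denominator Σ(x_t−x̄)² = 5.5086
r_3 = -1.5778 / 5.5086 = -0.286

-0.286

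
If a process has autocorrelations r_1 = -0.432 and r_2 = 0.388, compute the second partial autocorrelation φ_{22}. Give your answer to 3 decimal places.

0.248

φ_{22} = (r_2 − r_1²) / (1 − r_1²)
r_1² = (-0.432)² = 0.186624
Numerator = 0.388 − 0.1866 = 0.2014; denominator = 1 − 0.1866 = 0.8134
φ_{22} = 0.2014 / 0.8134 = 0.248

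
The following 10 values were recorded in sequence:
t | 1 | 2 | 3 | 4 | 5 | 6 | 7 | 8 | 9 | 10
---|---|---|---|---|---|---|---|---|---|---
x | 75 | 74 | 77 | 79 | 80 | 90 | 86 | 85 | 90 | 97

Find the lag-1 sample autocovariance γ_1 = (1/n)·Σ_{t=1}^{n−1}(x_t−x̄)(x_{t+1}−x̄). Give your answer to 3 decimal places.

Mean x̄ = (75 + 74 + 77 + 79 + 80 + 90 + 86 + 85 + 90 + 97)/10 = 83.3000
Σ_{t=1}^{9}(x_t−x̄)(x_{t+1}−x̄) = 280.8100
γ_1 = 280.8100 / 10 = 28.081

28.081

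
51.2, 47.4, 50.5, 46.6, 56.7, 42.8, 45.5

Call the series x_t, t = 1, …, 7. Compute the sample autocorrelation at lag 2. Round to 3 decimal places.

Mean x̄ = (51.2 + 47.4 + 50.5 + 46.6 + 56.7 + 42.8 + 45.5)/7 = 48.6714
Σ(x_t−x̄)(x_{t+2}−x̄) = (4.6237) + (2.6337) + (14.6808) + (12.1622) + (-25.4620) = 8.6384
Denominator Σ(x_t−x̄)² = 124.6343
r_2 = 8.6384 / 124.6343 = 0.069

0.069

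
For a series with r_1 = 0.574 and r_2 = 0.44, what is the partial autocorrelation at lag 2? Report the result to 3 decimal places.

φ_{22} = (r_2 − r_1²) / (1 − r_1²)
r_1² = (0.574)² = 0.329476
Numerator = 0.44 − 0.3295 = 0.1105; denominator = 1 − 0.3295 = 0.6705
φ_{22} = 0.1105 / 0.6705 = 0.165

0.165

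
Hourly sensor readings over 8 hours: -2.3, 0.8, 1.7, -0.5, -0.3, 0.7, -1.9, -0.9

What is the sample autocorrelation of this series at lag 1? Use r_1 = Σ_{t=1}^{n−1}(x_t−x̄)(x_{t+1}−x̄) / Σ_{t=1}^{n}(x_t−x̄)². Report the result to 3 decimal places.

-0.073

Mean x̄ = (-2.3 + 0.8 + 1.7 − 0.5 − 0.3 + 0.7 − 1.9 − 0.9)/8 = -0.3375
Deviations from mean: -1.9625, 1.1375, 2.0375, -0.1625, 0.0375, 1.0375, -1.5625, -0.5625
Σ(x_t−x̄)(x_{t+1}−x̄) = (-2.2323) + (2.3177) + (-0.3311) + (-0.0061) + (0.0389) + (-1.6211) + (0.8789) = -0.9552
Denominator Σ(x_t−x̄)² = 13.1588
r_1 = -0.9552 / 13.1588 = -0.073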